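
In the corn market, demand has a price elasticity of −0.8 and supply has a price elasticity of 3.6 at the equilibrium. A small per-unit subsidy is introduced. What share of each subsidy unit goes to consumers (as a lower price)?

For a small subsidy around the equilibrium, the benefit split depends on the relative slopes, which at a point are proportional to the elasticities.
Buyer share = εs/(εs + |εd|) = 3.6/(3.6 + 0.8) = 9/11; seller share = |εd|/(εs + |εd|) = 2/11.

Consumer share = 9/11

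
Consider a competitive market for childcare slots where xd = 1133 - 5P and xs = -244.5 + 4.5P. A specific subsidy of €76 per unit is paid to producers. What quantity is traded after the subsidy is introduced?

Pre-subsidy: 1133 - 5P = -244.5 + 4.5P gives P* = 145, x* = 408.
With the subsidy, sellers receive Ps = Pb + 76 for each unit, where Pb is the price buyers pay.
Supply in terms of Pb becomes xs = -244.5 + 4.5(Pb + 76) = 97.5 + 4.5Pb. Setting this equal to demand: 1133 - 5Pb = 97.5 + 4.5Pb, so Pb = 109.
Sellers receive Ps = 109 + 76 = 185; x' = 1133 − 5·109 = 588.

x' = 588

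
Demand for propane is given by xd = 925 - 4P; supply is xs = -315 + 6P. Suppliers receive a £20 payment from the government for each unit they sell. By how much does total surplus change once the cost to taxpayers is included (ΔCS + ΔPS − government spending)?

Pre-subsidy: 925 - 4P = -315 + 6P gives P* = 124, x* = 429.
With the subsidy, sellers receive Ps = Pb + 20 for each unit, where Pb is the price buyers pay.
Supply in terms of Pb becomes xs = -315 + 6(Pb + 20) = -195 + 6Pb. Setting this equal to demand: 925 - 4Pb = -195 + 6Pb, so Pb = 112.
Sellers receive Ps = 112 + 20 = 132; x' = 925 − 4·112 = 477.
ΔCS = ½(429 + 477)(124 − 112) = 5436; ΔPS = ½(429 + 477)(132 − 124) = 3624.
Government spending = 20 × 477 = 9540.
Net change = 5436 + 3624 − 9540 = -480. The loss equals the DWL triangle ½·20·48.

Net change in total surplus = -£480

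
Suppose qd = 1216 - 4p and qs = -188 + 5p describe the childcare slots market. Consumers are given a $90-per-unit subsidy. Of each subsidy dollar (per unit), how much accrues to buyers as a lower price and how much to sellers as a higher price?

Buyers gain $50 per unit; sellers gain $40 per unit

Pre-subsidy: 1216 - 4p = -188 + 5p gives p* = 156, q* = 592.
With the rebate, buyers effectively pay pb = ps − 90, where ps is the price sellers receive.
Demand in terms of ps becomes qd = 1216 − 4(ps − 90) = 1576 - 4ps. Setting this equal to supply: 1576 - 4ps = -188 + 5ps, so ps = 196.
Buyers pay pb = 196 − 90 = 106; q' = -188 + 5·196 = 792.
Buyers' price falls by p* − pb = 156 − 106 = 50; sellers' price rises by ps − p* = 196 − 156 = 40.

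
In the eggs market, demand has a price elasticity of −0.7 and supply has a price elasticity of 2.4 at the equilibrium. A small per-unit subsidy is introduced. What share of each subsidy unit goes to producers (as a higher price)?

For a small subsidy around the equilibrium, the benefit split depends on the relative slopes, which at a point are proportional to the elasticities.
Buyer share = εs/(εs + |εd|) = 2.4/(2.4 + 0.7) = 24/31; seller share = |εd|/(εs + |εd|) = 7/31.
So producers capture 7/31 of the subsidy.

Producer share = 7/31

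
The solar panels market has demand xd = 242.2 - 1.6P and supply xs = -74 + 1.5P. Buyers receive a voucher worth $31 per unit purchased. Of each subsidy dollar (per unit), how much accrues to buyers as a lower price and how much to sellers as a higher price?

Buyers gain $15 per unit; sellers gain $16 per unit

Pre-subsidy: 242.2 - 1.6P = -74 + 1.5P gives P* = 102, x* = 79.
With the rebate, buyers effectively pay Pb = Ps − 31, where Ps is the price sellers receive.
Demand in terms of Ps becomes xd = 242.2 − 1.6(Ps − 31) = 291.8 - 1.6Ps. Setting this equal to supply: 291.8 - 1.6Ps = -74 + 1.5Ps, so Ps = 118.
Buyers pay Pb = 118 − 31 = 87; x' = -74 + 1.5·118 = 103.
Buyers' price falls by P* − Pb = 102 − 87 = 15; sellers' price rises by Ps − P* = 118 − 102 = 16.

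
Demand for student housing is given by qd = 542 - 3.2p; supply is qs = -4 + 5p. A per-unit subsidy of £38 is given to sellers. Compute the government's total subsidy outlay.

Pre-subsidy: 542 - 3.2p = -4 + 5p gives p* = 2730/41, q* = 13486/41.
With the subsidy, sellers receive ps = pb + 38 for each unit, where pb is the price buyers pay.
Supply in terms of pb becomes qs = -4 + 5(pb + 38) = 186 + 5pb. Setting this equal to demand: 542 - 3.2pb = 186 + 5pb, so pb = 1780/41.
Sellers receive ps = 1780/41 + 38 = 3338/41; q' = 542 − 3.2·(1780/41) = 16526/41.
Government outlay = subsidy × quantity = 38 × 16526/41 = 627988/41.

Government cost = 627988/41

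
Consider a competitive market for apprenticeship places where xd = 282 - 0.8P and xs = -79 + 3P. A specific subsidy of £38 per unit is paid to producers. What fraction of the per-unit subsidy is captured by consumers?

Pre-subsidy: 282 - 0.8P = -79 + 3P gives P* = 95, x* = 206.
With the subsidy, sellers receive Ps = Pb + 38 for each unit, where Pb is the price buyers pay.
Supply in terms of Pb becomes xs = -79 + 3(Pb + 38) = 35 + 3Pb. Setting this equal to demand: 282 - 0.8Pb = 35 + 3Pb, so Pb = 65.
Sellers receive Ps = 65 + 38 = 103; x' = 282 − 0.8·65 = 230.
Buyers' price falls by P* − Pb = 95 − 65 = 30; sellers' price rises by Ps − P* = 103 − 95 = 8.
So consumers capture 30/38 = 15/19 of each unit of subsidy.

Consumer share = 15/19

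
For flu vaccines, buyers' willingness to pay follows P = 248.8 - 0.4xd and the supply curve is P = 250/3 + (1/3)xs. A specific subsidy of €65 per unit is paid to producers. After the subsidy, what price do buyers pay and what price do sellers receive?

Buyers pay 1354/11; sellers receive 2069/11

Pre-subsidy: 248.8 - 0.4x = 250/3 + (1/3)x gives x* = 2482/11 and P* = 1744/11.
With the subsidy, sellers receive Ps = Pb + 65 for each unit, where Pb is the price buyers pay.
On the curves, Pb = 248.8 - 0.4x and Ps = 250/3 + (1/3)x; the wedge Ps − Pb = 65 gives 250/3 + (1/3)x − (248.8 - 0.4x) = 65, so x' = 3457/11.
Then Pb = 248.8 − 0.4·(3457/11) = 1354/11 and Ps = 250/3 + (1/3)·(3457/11) = 2069/11.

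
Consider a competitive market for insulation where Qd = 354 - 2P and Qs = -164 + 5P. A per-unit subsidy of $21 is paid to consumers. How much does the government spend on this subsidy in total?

Government cost = $4956

Pre-subsidy: 354 - 2P = -164 + 5P gives P* = 74, Q* = 206.
With the rebate, buyers effectively pay Pb = Ps − 21, where Ps is the price sellers receive.
Demand in terms of Ps becomes Qd = 354 − 2(Ps − 21) = 396 - 2Ps. Setting this equal to supply: 396 - 2Ps = -164 + 5Ps, so Ps = 80.
Buyers pay Pb = 80 − 21 = 59; Q' = -164 + 5·80 = 236.
Government outlay = subsidy × quantity = 21 × 236 = 4956.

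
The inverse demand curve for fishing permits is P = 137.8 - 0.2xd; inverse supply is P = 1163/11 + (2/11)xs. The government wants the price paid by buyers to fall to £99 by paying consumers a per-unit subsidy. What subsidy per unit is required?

Required subsidy s = £42 per unit

At a buyer price of 99, quantity demanded is 689 − 5·99 = 194.
Sellers supply 194 only when they receive Ps = 1163/11 + (2/11)·194 = 141.
s = Ps − Pb = 141 − 99 = 42.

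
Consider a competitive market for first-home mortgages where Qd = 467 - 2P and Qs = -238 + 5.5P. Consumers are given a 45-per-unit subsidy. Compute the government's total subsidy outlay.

Pre-subsidy: 467 - 2P = -238 + 5.5P gives P* = 94, Q* = 279.
With the rebate, buyers effectively pay Pb = Ps − 45, where Ps is the price sellers receive.
Demand in terms of Ps becomes Qd = 467 − 2(Ps − 45) = 557 - 2Ps. Setting this equal to supply: 557 - 2Ps = -238 + 5.5Ps, so Ps = 106.
Buyers pay Pb = 106 − 45 = 61; Q' = -238 + 5.5·106 = 345.
Government outlay = subsidy × quantity = 45 × 345 = 15525.

Government cost = 15525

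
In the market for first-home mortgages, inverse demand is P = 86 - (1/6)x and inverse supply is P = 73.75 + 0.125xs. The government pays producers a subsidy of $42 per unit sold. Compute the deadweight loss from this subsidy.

Deadweight loss = $3024

Pre-subsidy: 86 - (1/6)x = 73.75 + 0.125x gives x* = 42 and P* = 79.
With the subsidy, sellers receive Ps = Pb + 42 for each unit, where Pb is the price buyers pay.
On the curves, Pb = 86 - (1/6)x and Ps = 73.75 + 0.125x; the wedge Ps − Pb = 42 gives 73.75 + 0.125x − (86 - (1/6)x) = 42, so x' = 186.
Then Pb = 86 − (1/6)·186 = 55 and Ps = 73.75 + 0.125·186 = 97.
The subsidy expands output by 186 − 42 = 144 past the efficient level; on those units the gap between marginal cost and willingness to pay runs from 0 up to 42.
DWL = ½ × 42 × 144 = 3024.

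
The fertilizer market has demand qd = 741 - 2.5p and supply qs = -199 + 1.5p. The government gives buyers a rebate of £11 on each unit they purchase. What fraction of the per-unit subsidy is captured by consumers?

Pre-subsidy: 741 - 2.5p = -199 + 1.5p gives p* = 235, q* = 153.5.
With the rebate, buyers effectively pay pb = ps − 11, where ps is the price sellers receive.
Demand in terms of ps becomes qd = 741 − 2.5(ps − 11) = 768.5 - 2.5ps. Setting this equal to supply: 768.5 - 2.5ps = -199 + 1.5ps, so ps = 241.875.
Buyers pay pb = 241.875 − 11 = 230.875; q' = -199 + 1.5·241.875 = 163.8125.
Buyers' price falls by p* − pb = 235 − 230.875 = 4.125; sellers' price rises by ps − p* = 241.875 − 235 = 6.875.
So consumers capture 4.125/11 = 0.375 of each unit of subsidy.

Consumer share = 0.375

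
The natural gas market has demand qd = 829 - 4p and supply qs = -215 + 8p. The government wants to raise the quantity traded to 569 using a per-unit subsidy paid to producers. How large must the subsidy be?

At q = 569, invert demand for the buyer price: pb = (829 − 569)/4 = 65; invert supply for the seller price: ps = (569 − (-215))/8 = 98.
The subsidy must fill the gap: s = ps − pb = 98 − 65 = 33.

Required subsidy s = 33 per unit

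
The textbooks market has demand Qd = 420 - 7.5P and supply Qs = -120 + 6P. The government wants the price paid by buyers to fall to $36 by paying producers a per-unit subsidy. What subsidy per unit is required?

At a buyer price of 36, quantity demanded is 420 − 7.5·36 = 150.
Sellers supply 150 only when they receive Ps with -120 + 6·Ps = 150, i.e. Ps = 45.
s = Ps − Pb = 45 − 36 = 9.

Required subsidy s = $9 per unit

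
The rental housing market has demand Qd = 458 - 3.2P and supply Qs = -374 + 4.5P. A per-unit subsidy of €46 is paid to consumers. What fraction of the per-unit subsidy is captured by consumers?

Pre-subsidy: 458 - 3.2P = -374 + 4.5P gives P* = 8320/77, Q* = 8642/77.
With the rebate, buyers effectively pay Pb = Ps − 46, where Ps is the price sellers receive.
Demand in terms of Ps becomes Qd = 458 − 3.2(Ps − 46) = 605.2 - 3.2Ps. Setting this equal to supply: 605.2 - 3.2Ps = -374 + 4.5Ps, so Ps = 9792/77.
Buyers pay Pb = 9792/77 − 46 = 6250/77; Q' = -374 + 4.5·(9792/77) = 15266/77.
Buyers' price falls by P* − Pb = 8320/77 − 6250/77 = 2070/77; sellers' price rises by Ps − P* = 9792/77 − 8320/77 = 1472/77.
So consumers capture (2070/77)/46 = 45/77 of each unit of subsidy.

Consumer share = 45/77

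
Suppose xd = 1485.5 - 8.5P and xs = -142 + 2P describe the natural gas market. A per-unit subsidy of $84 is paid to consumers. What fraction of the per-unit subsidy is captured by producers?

Producer share = 17/21

Pre-subsidy: 1485.5 - 8.5P = -142 + 2P gives P* = 155, x* = 168.
With the rebate, buyers effectively pay Pb = Ps − 84, where Ps is the price sellers receive.
Demand in terms of Ps becomes xd = 1485.5 − 8.5(Ps − 84) = 2199.5 - 8.5Ps. Setting this equal to supply: 2199.5 - 8.5Ps = -142 + 2Ps, so Ps = 223.
Buyers pay Pb = 223 − 84 = 139; x' = -142 + 2·223 = 304.
Buyers' price falls by P* − Pb = 155 − 139 = 16; sellers' price rises by Ps − P* = 223 − 155 = 68.
So producers capture 68/84 = 17/21 of each unit of subsidy.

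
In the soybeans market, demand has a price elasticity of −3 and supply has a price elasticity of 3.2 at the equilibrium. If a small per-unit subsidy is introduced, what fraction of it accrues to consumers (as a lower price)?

For a small subsidy around the equilibrium, the benefit split depends on the relative slopes, which at a point are proportional to the elasticities.
Buyer share = εs/(εs + |εd|) = 3.2/(3.2 + 3) = 16/31; seller share = |εd|/(εs + |εd|) = 15/31.

Consumer share = 16/31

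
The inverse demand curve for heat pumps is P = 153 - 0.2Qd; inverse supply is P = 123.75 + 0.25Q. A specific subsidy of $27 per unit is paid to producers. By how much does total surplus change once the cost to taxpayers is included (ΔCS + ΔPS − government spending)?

Net change in total surplus = -$810

Pre-subsidy: 153 - 0.2Q = 123.75 + 0.25Q gives Q* = 65 and P* = 140.
With the subsidy, sellers receive Ps = Pb + 27 for each unit, where Pb is the price buyers pay.
On the curves, Pb = 153 - 0.2Q and Ps = 123.75 + 0.25Q; the wedge Ps − Pb = 27 gives 123.75 + 0.25Q − (153 - 0.2Q) = 27, so Q' = 125.
Then Pb = 153 − 0.2·125 = 128 and Ps = 123.75 + 0.25·125 = 155.
ΔCS = ½(65 + 125)(140 − 128) = 1140; ΔPS = ½(65 + 125)(155 − 140) = 1425.
Government spending = 27 × 125 = 3375.
Net change = 1140 + 1425 − 3375 = -810. The loss equals the DWL triangle ½·27·60.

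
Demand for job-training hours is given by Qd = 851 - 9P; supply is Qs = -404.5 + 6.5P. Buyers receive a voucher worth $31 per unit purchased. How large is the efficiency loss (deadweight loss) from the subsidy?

Deadweight loss = $1813.5

Pre-subsidy: 851 - 9P = -404.5 + 6.5P gives P* = 81, Q* = 122.
With the rebate, buyers effectively pay Pb = Ps − 31, where Ps is the price sellers receive.
Demand in terms of Ps becomes Qd = 851 − 9(Ps − 31) = 1130 - 9Ps. Setting this equal to supply: 1130 - 9Ps = -404.5 + 6.5Ps, so Ps = 99.
Buyers pay Pb = 99 − 31 = 68; Q' = -404.5 + 6.5·99 = 239.
The subsidy expands output by 239 − 122 = 117 past the efficient level; on those units the gap between marginal cost and willingness to pay runs from 0 up to 31.
DWL = ½ × 31 × 117 = 1813.5.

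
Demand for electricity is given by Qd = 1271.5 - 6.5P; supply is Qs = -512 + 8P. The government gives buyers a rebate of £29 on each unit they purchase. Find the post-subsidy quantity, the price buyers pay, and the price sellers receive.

Pre-subsidy: 1271.5 - 6.5P = -512 + 8P gives P* = 123, Q* = 472.
With the rebate, buyers effectively pay Pb = Ps − 29, where Ps is the price sellers receive.
Demand in terms of Ps becomes Qd = 1271.5 − 6.5(Ps − 29) = 1460 - 6.5Ps. Setting this equal to supply: 1460 - 6.5Ps = -512 + 8Ps, so Ps = 136.
Buyers pay Pb = 136 − 29 = 107; Q' = -512 + 8·136 = 576.

Q' = 576; buyers pay £107; sellers receive £136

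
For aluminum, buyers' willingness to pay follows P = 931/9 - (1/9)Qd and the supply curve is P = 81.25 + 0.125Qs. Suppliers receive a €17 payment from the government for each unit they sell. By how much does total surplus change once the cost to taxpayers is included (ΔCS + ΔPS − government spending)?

Pre-subsidy: 931/9 - (1/9)Q = 81.25 + 0.125Q gives Q* = 94 and P* = 93.
With the subsidy, sellers receive Ps = Pb + 17 for each unit, where Pb is the price buyers pay.
On the curves, Pb = 931/9 - (1/9)Q and Ps = 81.25 + 0.125Q; the wedge Ps − Pb = 17 gives 81.25 + 0.125Q − (931/9 - (1/9)Q) = 17, so Q' = 166.
Then Pb = 931/9 − (1/9)·166 = 85 and Ps = 81.25 + 0.125·166 = 102.
ΔCS = ½(94 + 166)(93 − 85) = 1040; ΔPS = ½(94 + 166)(102 − 93) = 1170.
Government spending = 17 × 166 = 2822.
Net change = 1040 + 1170 − 2822 = -612. The loss equals the DWL triangle ½·17·72.

Net change in total surplus = -€612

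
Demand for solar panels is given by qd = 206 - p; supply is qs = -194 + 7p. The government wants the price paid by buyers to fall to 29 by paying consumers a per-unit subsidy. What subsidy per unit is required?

Required subsidy s = 24 per unit

At a buyer price of 29, quantity demanded is 206 − 1·29 = 177.
Sellers supply 177 only when they receive ps with -194 + 7·ps = 177, i.e. ps = 53.
s = ps − pb = 53 − 29 = 24.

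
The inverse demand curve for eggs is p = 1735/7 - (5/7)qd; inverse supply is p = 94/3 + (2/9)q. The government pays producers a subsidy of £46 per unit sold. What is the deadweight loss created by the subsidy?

Pre-subsidy: 1735/7 - (5/7)q = 94/3 + (2/9)q gives q* = 13641/59 and p* = 4880/59.
With the subsidy, sellers receive ps = pb + 46 for each unit, where pb is the price buyers pay.
On the curves, pb = 1735/7 - (5/7)q and ps = 94/3 + (2/9)q; the wedge ps − pb = 46 gives 94/3 + (2/9)q − (1735/7 - (5/7)q) = 46, so q' = 16539/59.
Then pb = 1735/7 − (5/7)·(16539/59) = 2810/59 and ps = 94/3 + (2/9)·(16539/59) = 5524/59.
The subsidy expands output by 16539/59 − 13641/59 = 2898/59 past the efficient level; on those units the gap between marginal cost and willingness to pay runs from 0 up to 46.
DWL = ½ × 46 × 2898/59 = 66654/59.

Deadweight loss = 66654/59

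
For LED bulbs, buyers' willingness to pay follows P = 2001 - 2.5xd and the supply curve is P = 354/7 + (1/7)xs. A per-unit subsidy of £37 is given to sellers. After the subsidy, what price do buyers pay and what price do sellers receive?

Pre-subsidy: 2001 - 2.5x = 354/7 + (1/7)x gives x* = 738 and P* = 156.
With the subsidy, sellers receive Ps = Pb + 37 for each unit, where Pb is the price buyers pay.
On the curves, Pb = 2001 - 2.5x and Ps = 354/7 + (1/7)x; the wedge Ps − Pb = 37 gives 354/7 + (1/7)x − (2001 - 2.5x) = 37, so x' = 752.
Then Pb = 2001 − 2.5·752 = 121 and Ps = 354/7 + (1/7)·752 = 158.

Buyers pay £121; sellers receive £158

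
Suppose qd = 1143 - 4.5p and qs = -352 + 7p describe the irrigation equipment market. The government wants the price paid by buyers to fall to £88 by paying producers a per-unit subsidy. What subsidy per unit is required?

Required subsidy s = £69 per unit

At a buyer price of 88, quantity demanded is 1143 − 4.5·88 = 747.
Sellers supply 747 only when they receive ps with -352 + 7·ps = 747, i.e. ps = 157.
s = ps − pb = 157 − 88 = 69.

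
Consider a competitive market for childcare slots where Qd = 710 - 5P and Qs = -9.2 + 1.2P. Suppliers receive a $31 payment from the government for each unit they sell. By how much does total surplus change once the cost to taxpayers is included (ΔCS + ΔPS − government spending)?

Pre-subsidy: 710 - 5P = -9.2 + 1.2P gives P* = 116, Q* = 130.
With the subsidy, sellers receive Ps = Pb + 31 for each unit, where Pb is the price buyers pay.
Supply in terms of Pb becomes Qs = -9.2 + 1.2(Pb + 31) = 28 + 1.2Pb. Setting this equal to demand: 710 - 5Pb = 28 + 1.2Pb, so Pb = 110.
Sellers receive Ps = 110 + 31 = 141; Q' = 710 − 5·110 = 160.
ΔCS = ½(130 + 160)(116 − 110) = 870; ΔPS = ½(130 + 160)(141 − 116) = 3625.
Government spending = 31 × 160 = 4960.
Net change = 870 + 3625 − 4960 = -465. The loss equals the DWL triangle ½·31·30.

Net change in total surplus = -$465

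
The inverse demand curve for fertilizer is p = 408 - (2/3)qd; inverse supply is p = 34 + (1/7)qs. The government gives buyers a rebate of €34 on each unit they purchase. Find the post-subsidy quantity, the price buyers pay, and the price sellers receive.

Pre-subsidy: 408 - (2/3)q = 34 + (1/7)q gives q* = 462 and p* = 100.
With the rebate, buyers effectively pay pb = ps − 34, where ps is the price sellers receive.
On the curves, pb = 408 - (2/3)q and ps = 34 + (1/7)q; the wedge ps − pb = 34 gives 34 + (1/7)q − (408 - (2/3)q) = 34, so q' = 504.
Then pb = 408 − (2/3)·504 = 72 and ps = 34 + (1/7)·504 = 106.

q' = 504; buyers pay €72; sellers receive €106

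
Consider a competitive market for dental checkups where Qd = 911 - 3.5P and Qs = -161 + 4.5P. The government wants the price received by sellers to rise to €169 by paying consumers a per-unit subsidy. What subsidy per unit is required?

At a seller price of 169, quantity supplied is -161 + 4.5·169 = 599.5.
Buyers absorb 599.5 only when they pay Pb with 911 − 3.5·Pb = 599.5, i.e. Pb = 89.
s = Ps − Pb = 169 − 89 = 80.

Required subsidy s = €80 per unit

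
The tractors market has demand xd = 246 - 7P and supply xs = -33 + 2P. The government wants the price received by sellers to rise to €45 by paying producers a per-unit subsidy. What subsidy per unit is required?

At a seller price of 45, quantity supplied is -33 + 2·45 = 57.
Buyers absorb 57 only when they pay Pb with 246 − 7·Pb = 57, i.e. Pb = 27.
s = Ps − Pb = 45 − 27 = 18.

Required subsidy s = €18 per unit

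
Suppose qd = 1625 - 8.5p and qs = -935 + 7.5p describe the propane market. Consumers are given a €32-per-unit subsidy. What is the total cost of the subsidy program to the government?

Pre-subsidy: 1625 - 8.5p = -935 + 7.5p gives p* = 160, q* = 265.
With the rebate, buyers effectively pay pb = ps − 32, where ps is the price sellers receive.
Demand in terms of ps becomes qd = 1625 − 8.5(ps − 32) = 1897 - 8.5ps. Setting this equal to supply: 1897 - 8.5ps = -935 + 7.5ps, so ps = 177.
Buyers pay pb = 177 − 32 = 145; q' = -935 + 7.5·177 = 392.5.
Government outlay = subsidy × quantity = 32 × 392.5 = 12560.

Government cost = €12560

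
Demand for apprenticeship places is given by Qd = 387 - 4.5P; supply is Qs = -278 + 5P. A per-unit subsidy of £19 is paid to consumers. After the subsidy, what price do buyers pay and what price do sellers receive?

Pre-subsidy: 387 - 4.5P = -278 + 5P gives P* = 70, Q* = 72.
With the rebate, buyers effectively pay Pb = Ps − 19, where Ps is the price sellers receive.
Demand in terms of Ps becomes Qd = 387 − 4.5(Ps − 19) = 472.5 - 4.5Ps. Setting this equal to supply: 472.5 - 4.5Ps = -278 + 5Ps, so Ps = 79.
Buyers pay Pb = 79 − 19 = 60; Q' = -278 + 5·79 = 117.

Buyers pay £60; sellers receive £79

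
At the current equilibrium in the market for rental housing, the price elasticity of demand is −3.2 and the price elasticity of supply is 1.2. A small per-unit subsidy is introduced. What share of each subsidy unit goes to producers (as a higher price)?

Producer share = 8/11

For a small subsidy around the equilibrium, the benefit split depends on the relative slopes, which at a point are proportional to the elasticities.
Buyer share = εs/(εs + |εd|) = 1.2/(1.2 + 3.2) = 3/11; seller share = |εd|/(εs + |εd|) = 8/11.
So producers capture 8/11 of the subsidy.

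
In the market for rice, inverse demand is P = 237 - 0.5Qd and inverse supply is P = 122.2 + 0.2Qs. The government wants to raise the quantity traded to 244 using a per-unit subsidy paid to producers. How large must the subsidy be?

Required subsidy s = 56 per unit

At Q = 244, from the demand curve buyers pay Pb = 237 − 0.5·244 = 115; from the supply curve sellers need Ps = 122.2 + 0.2·244 = 171.
The subsidy must fill the gap: s = Ps − Pb = 171 − 115 = 56.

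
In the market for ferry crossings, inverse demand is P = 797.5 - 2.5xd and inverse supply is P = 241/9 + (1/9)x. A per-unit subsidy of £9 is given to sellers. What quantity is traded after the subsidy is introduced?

x' = 14035/47

Pre-subsidy: 797.5 - 2.5x = 241/9 + (1/9)x gives x* = 13873/47 and P* = 2800/47.
With the subsidy, sellers receive Ps = Pb + 9 for each unit, where Pb is the price buyers pay.
On the curves, Pb = 797.5 - 2.5x and Ps = 241/9 + (1/9)x; the wedge Ps − Pb = 9 gives 241/9 + (1/9)x − (797.5 - 2.5x) = 9, so x' = 14035/47.
Then Pb = 797.5 − 2.5·(14035/47) = 2395/47 and Ps = 241/9 + (1/9)·(14035/47) = 2818/47.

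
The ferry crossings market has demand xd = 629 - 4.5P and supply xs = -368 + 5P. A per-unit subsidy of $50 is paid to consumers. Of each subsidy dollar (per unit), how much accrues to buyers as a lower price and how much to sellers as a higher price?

Buyers gain 500/19 per unit; sellers gain 450/19 per unit

Pre-subsidy: 629 - 4.5P = -368 + 5P gives P* = 1994/19, x* = 2978/19.
With the rebate, buyers effectively pay Pb = Ps − 50, where Ps is the price sellers receive.
Demand in terms of Ps becomes xd = 629 − 4.5(Ps − 50) = 854 - 4.5Ps. Setting this equal to supply: 854 - 4.5Ps = -368 + 5Ps, so Ps = 2444/19.
Buyers pay Pb = 2444/19 − 50 = 1494/19; x' = -368 + 5·(2444/19) = 5228/19.
Buyers' price falls by P* − Pb = 1994/19 − 1494/19 = 500/19; sellers' price rises by Ps − P* = 2444/19 − 1994/19 = 450/19.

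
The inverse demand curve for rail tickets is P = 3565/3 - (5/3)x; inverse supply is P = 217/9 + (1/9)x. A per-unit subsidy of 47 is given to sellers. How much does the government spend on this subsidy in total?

Government cost = 32021.6875

Pre-subsidy: 3565/3 - (5/3)x = 217/9 + (1/9)x gives x* = 654.875 and P* = 96.875.
With the subsidy, sellers receive Ps = Pb + 47 for each unit, where Pb is the price buyers pay.
On the curves, Pb = 3565/3 - (5/3)x and Ps = 217/9 + (1/9)x; the wedge Ps − Pb = 47 gives 217/9 + (1/9)x − (3565/3 - (5/3)x) = 47, so x' = 681.3125.
Then Pb = 3565/3 − (5/3)·681.3125 = 52.8125 and Ps = 217/9 + (1/9)·681.3125 = 99.8125.
Government outlay = subsidy × quantity = 47 × 681.3125 = 32021.6875.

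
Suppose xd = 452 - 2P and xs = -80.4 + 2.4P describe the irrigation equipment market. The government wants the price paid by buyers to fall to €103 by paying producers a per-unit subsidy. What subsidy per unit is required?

Required subsidy s = €33 per unit

At a buyer price of 103, quantity demanded is 452 − 2·103 = 246.
Sellers supply 246 only when they receive Ps with -80.4 + 2.4·Ps = 246, i.e. Ps = 136.
s = Ps − Pb = 136 − 103 = 33.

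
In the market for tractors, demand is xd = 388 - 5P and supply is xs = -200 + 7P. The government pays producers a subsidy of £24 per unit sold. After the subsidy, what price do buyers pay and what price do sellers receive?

Buyers pay £35; sellers receive £59

Pre-subsidy: 388 - 5P = -200 + 7P gives P* = 49, x* = 143.
With the subsidy, sellers receive Ps = Pb + 24 for each unit, where Pb is the price buyers pay.
Supply in terms of Pb becomes xs = -200 + 7(Pb + 24) = -32 + 7Pb. Setting this equal to demand: 388 - 5Pb = -32 + 7Pb, so Pb = 35.
Sellers receive Ps = 35 + 24 = 59; x' = 388 − 5·35 = 213.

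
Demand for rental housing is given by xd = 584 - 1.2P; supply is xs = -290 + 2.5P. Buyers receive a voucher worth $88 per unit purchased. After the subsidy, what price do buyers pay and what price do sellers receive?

Pre-subsidy: 584 - 1.2P = -290 + 2.5P gives P* = 8740/37, x* = 11120/37.
With the rebate, buyers effectively pay Pb = Ps − 88, where Ps is the price sellers receive.
Demand in terms of Ps becomes xd = 584 − 1.2(Ps − 88) = 689.6 - 1.2Ps. Setting this equal to supply: 689.6 - 1.2Ps = -290 + 2.5Ps, so Ps = 9796/37.
Buyers pay Pb = 9796/37 − 88 = 6540/37; x' = -290 + 2.5·(9796/37) = 13760/37.

Buyers pay 6540/37; sellers receive 9796/37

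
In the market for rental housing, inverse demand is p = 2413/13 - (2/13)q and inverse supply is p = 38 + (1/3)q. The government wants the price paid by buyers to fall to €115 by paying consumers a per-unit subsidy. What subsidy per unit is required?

Required subsidy s = €76 per unit

At a buyer price of 115, quantity demanded is 1206.5 − 6.5·115 = 459.
Sellers supply 459 only when they receive ps = 38 + (1/3)·459 = 191.
s = ps − pb = 191 − 115 = 76.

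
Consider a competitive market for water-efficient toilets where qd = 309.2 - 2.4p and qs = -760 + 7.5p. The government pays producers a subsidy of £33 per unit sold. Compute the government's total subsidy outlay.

Pre-subsidy: 309.2 - 2.4p = -760 + 7.5p gives p* = 108, q* = 50.
With the subsidy, sellers receive ps = pb + 33 for each unit, where pb is the price buyers pay.
Supply in terms of pb becomes qs = -760 + 7.5(pb + 33) = -512.5 + 7.5pb. Setting this equal to demand: 309.2 - 2.4pb = -512.5 + 7.5pb, so pb = 83.
Sellers receive ps = 83 + 33 = 116; q' = 309.2 − 2.4·83 = 110.
Government outlay = subsidy × quantity = 33 × 110 = 3630.

Government cost = £3630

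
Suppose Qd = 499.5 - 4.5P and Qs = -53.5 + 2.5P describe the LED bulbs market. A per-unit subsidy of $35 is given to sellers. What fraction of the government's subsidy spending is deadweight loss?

DWL / government spending = 25/178

Pre-subsidy: 499.5 - 4.5P = -53.5 + 2.5P gives P* = 79, Q* = 144.
With the subsidy, sellers receive Ps = Pb + 35 for each unit, where Pb is the price buyers pay.
Supply in terms of Pb becomes Qs = -53.5 + 2.5(Pb + 35) = 34 + 2.5Pb. Setting this equal to demand: 499.5 - 4.5Pb = 34 + 2.5Pb, so Pb = 66.5.
Sellers receive Ps = 66.5 + 35 = 101.5; Q' = 499.5 − 4.5·66.5 = 200.25.
ΔCS = ½(144 + 200.25)(79 − 66.5) = 2151.5625; ΔPS = ½(144 + 200.25)(101.5 − 79) = 3872.8125.
Government spending = 35 × 200.25 = 7008.75.
DWL = ½ × 35 × (200.25 − 144) = 984.375; fraction = 984.375 / 7008.75 = 25/178.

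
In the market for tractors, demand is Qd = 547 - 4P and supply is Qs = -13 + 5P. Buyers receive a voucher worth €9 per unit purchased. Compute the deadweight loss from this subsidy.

Deadweight loss = €90

Pre-subsidy: 547 - 4P = -13 + 5P gives P* = 560/9, Q* = 2683/9.
With the rebate, buyers effectively pay Pb = Ps − 9, where Ps is the price sellers receive.
Demand in terms of Ps becomes Qd = 547 − 4(Ps − 9) = 583 - 4Ps. Setting this equal to supply: 583 - 4Ps = -13 + 5Ps, so Ps = 596/9.
Buyers pay Pb = 596/9 − 9 = 515/9; Q' = -13 + 5·(596/9) = 2863/9.
The subsidy expands output by 2863/9 − 2683/9 = 20 past the efficient level; on those units the gap between marginal cost and willingness to pay runs from 0 up to 9.
DWL = ½ × 9 × 20 = 90.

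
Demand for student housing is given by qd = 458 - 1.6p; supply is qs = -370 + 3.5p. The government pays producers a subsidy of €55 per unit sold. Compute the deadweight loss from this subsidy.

Deadweight loss = 84700/51

Pre-subsidy: 458 - 1.6p = -370 + 3.5p gives p* = 2760/17, q* = 3370/17.
With the subsidy, sellers receive ps = pb + 55 for each unit, where pb is the price buyers pay.
Supply in terms of pb becomes qs = -370 + 3.5(pb + 55) = -177.5 + 3.5pb. Setting this equal to demand: 458 - 1.6pb = -177.5 + 3.5pb, so pb = 6355/51.
Sellers receive ps = 6355/51 + 55 = 9160/51; q' = 458 − 1.6·(6355/51) = 13190/51.
The subsidy expands output by 13190/51 − 3370/17 = 3080/51 past the efficient level; on those units the gap between marginal cost and willingness to pay runs from 0 up to 55.
DWL = ½ × 55 × 3080/51 = 84700/51.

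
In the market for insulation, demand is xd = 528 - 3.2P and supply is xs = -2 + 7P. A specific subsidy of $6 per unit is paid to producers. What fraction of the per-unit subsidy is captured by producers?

Pre-subsidy: 528 - 3.2P = -2 + 7P gives P* = 2650/51, x* = 18448/51.
With the subsidy, sellers receive Ps = Pb + 6 for each unit, where Pb is the price buyers pay.
Supply in terms of Pb becomes xs = -2 + 7(Pb + 6) = 40 + 7Pb. Setting this equal to demand: 528 - 3.2Pb = 40 + 7Pb, so Pb = 2440/51.
Sellers receive Ps = 2440/51 + 6 = 2746/51; x' = 528 − 3.2·(2440/51) = 19120/51.
Buyers' price falls by P* − Pb = 2650/51 − 2440/51 = 70/17; sellers' price rises by Ps − P* = 2746/51 − 2650/51 = 32/17.
So producers capture (32/17)/6 = 16/51 of each unit of subsidy.

Producer share = 16/51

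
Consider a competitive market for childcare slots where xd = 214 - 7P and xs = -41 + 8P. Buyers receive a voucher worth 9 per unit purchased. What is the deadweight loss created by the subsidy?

Pre-subsidy: 214 - 7P = -41 + 8P gives P* = 17, x* = 95.
With the rebate, buyers effectively pay Pb = Ps − 9, where Ps is the price sellers receive.
Demand in terms of Ps becomes xd = 214 − 7(Ps − 9) = 277 - 7Ps. Setting this equal to supply: 277 - 7Ps = -41 + 8Ps, so Ps = 21.2.
Buyers pay Pb = 21.2 − 9 = 12.2; x' = -41 + 8·21.2 = 128.6.
The subsidy expands output by 128.6 − 95 = 33.6 past the efficient level; on those units the gap between marginal cost and willingness to pay runs from 0 up to 9.
DWL = ½ × 9 × 33.6 = 151.2.

Deadweight loss = 151.2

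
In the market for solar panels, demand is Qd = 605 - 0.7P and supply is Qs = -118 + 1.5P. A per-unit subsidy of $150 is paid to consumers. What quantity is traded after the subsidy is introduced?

Pre-subsidy: 605 - 0.7P = -118 + 1.5P gives P* = 3615/11, Q* = 8249/22.
With the rebate, buyers effectively pay Pb = Ps − 150, where Ps is the price sellers receive.
Demand in terms of Ps becomes Qd = 605 − 0.7(Ps − 150) = 710 - 0.7Ps. Setting this equal to supply: 710 - 0.7Ps = -118 + 1.5Ps, so Ps = 4140/11.
Buyers pay Pb = 4140/11 − 150 = 2490/11; Q' = -118 + 1.5·(4140/11) = 4912/11.

Q' = 4912/11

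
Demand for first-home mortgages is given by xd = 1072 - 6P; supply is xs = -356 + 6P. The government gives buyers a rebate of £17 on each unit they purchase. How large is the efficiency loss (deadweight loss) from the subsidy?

Pre-subsidy: 1072 - 6P = -356 + 6P gives P* = 119, x* = 358.
With the rebate, buyers effectively pay Pb = Ps − 17, where Ps is the price sellers receive.
Demand in terms of Ps becomes xd = 1072 − 6(Ps − 17) = 1174 - 6Ps. Setting this equal to supply: 1174 - 6Ps = -356 + 6Ps, so Ps = 127.5.
Buyers pay Pb = 127.5 − 17 = 110.5; x' = -356 + 6·127.5 = 409.
The subsidy expands output by 409 − 358 = 51 past the efficient level; on those units the gap between marginal cost and willingness to pay runs from 0 up to 17.
DWL = ½ × 17 × 51 = 433.5.

Deadweight loss = £433.5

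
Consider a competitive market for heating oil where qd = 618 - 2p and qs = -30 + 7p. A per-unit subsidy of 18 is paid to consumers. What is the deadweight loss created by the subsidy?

Deadweight loss = 252

Pre-subsidy: 618 - 2p = -30 + 7p gives p* = 72, q* = 474.
With the rebate, buyers effectively pay pb = ps − 18, where ps is the price sellers receive.
Demand in terms of ps becomes qd = 618 − 2(ps − 18) = 654 - 2ps. Setting this equal to supply: 654 - 2ps = -30 + 7ps, so ps = 76.
Buyers pay pb = 76 − 18 = 58; q' = -30 + 7·76 = 502.
The subsidy expands output by 502 − 474 = 28 past the efficient level; on those units the gap between marginal cost and willingness to pay runs from 0 up to 18.
DWL = ½ × 18 × 28 = 252.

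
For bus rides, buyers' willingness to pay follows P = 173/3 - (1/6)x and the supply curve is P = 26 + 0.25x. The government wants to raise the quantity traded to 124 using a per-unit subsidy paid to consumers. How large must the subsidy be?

At x = 124, from the demand curve buyers pay Pb = 173/3 − (1/6)·124 = 37; from the supply curve sellers need Ps = 26 + 0.25·124 = 57.
The subsidy must fill the gap: s = Ps − Pb = 57 − 37 = 20.

Required subsidy s = 20 per unit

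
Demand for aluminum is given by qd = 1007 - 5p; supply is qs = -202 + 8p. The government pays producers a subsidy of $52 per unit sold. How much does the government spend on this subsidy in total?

Government cost = $36504

Pre-subsidy: 1007 - 5p = -202 + 8p gives p* = 93, q* = 542.
With the subsidy, sellers receive ps = pb + 52 for each unit, where pb is the price buyers pay.
Supply in terms of pb becomes qs = -202 + 8(pb + 52) = 214 + 8pb. Setting this equal to demand: 1007 - 5pb = 214 + 8pb, so pb = 61.
Sellers receive ps = 61 + 52 = 113; q' = 1007 − 5·61 = 702.
Government outlay = subsidy × quantity = 52 × 702 = 36504.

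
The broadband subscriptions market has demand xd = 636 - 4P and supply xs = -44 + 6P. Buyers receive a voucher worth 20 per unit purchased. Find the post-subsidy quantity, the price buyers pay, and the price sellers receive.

Pre-subsidy: 636 - 4P = -44 + 6P gives P* = 68, x* = 364.
With the rebate, buyers effectively pay Pb = Ps − 20, where Ps is the price sellers receive.
Demand in terms of Ps becomes xd = 636 − 4(Ps − 20) = 716 - 4Ps. Setting this equal to supply: 716 - 4Ps = -44 + 6Ps, so Ps = 76.
Buyers pay Pb = 76 − 20 = 56; x' = -44 + 6·76 = 412.

x' = 412; buyers pay 56; sellers receive 76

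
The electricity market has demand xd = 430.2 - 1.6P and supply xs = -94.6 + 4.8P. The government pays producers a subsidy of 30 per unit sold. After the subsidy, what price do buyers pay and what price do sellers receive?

Pre-subsidy: 430.2 - 1.6P = -94.6 + 4.8P gives P* = 82, x* = 299.
With the subsidy, sellers receive Ps = Pb + 30 for each unit, where Pb is the price buyers pay.
Supply in terms of Pb becomes xs = -94.6 + 4.8(Pb + 30) = 49.4 + 4.8Pb. Setting this equal to demand: 430.2 - 1.6Pb = 49.4 + 4.8Pb, so Pb = 59.5.
Sellers receive Ps = 59.5 + 30 = 89.5; x' = 430.2 − 1.6·59.5 = 335.

Buyers pay 59.5; sellers receive 89.5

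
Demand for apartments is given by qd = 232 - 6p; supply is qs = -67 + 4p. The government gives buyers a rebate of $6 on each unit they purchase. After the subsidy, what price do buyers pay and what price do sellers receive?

Buyers pay $27.5; sellers receive $33.5

Pre-subsidy: 232 - 6p = -67 + 4p gives p* = 29.9, q* = 52.6.
With the rebate, buyers effectively pay pb = ps − 6, where ps is the price sellers receive.
Demand in terms of ps becomes qd = 232 − 6(ps − 6) = 268 - 6ps. Setting this equal to supply: 268 - 6ps = -67 + 4ps, so ps = 33.5.
Buyers pay pb = 33.5 − 6 = 27.5; q' = -67 + 4·33.5 = 67.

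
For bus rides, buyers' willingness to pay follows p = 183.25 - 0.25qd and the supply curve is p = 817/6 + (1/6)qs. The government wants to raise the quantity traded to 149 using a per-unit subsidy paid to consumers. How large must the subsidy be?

At q = 149, from the demand curve buyers pay pb = 183.25 − 0.25·149 = 146; from the supply curve sellers need ps = 817/6 + (1/6)·149 = 161.
The subsidy must fill the gap: s = ps − pb = 161 − 146 = 15.

Required subsidy s = 15 per unit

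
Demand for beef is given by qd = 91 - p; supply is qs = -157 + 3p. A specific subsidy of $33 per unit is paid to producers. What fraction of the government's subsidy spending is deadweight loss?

Pre-subsidy: 91 - p = -157 + 3p gives p* = 62, q* = 29.
With the subsidy, sellers receive ps = pb + 33 for each unit, where pb is the price buyers pay.
Supply in terms of pb becomes qs = -157 + 3(pb + 33) = -58 + 3pb. Setting this equal to demand: 91 - pb = -58 + 3pb, so pb = 37.25.
Sellers receive ps = 37.25 + 33 = 70.25; q' = 91 − 1·37.25 = 53.75.
ΔCS = ½(29 + 53.75)(62 − 37.25) = 1024.03125; ΔPS = ½(29 + 53.75)(70.25 − 62) = 341.34375.
Government spending = 33 × 53.75 = 1773.75.
DWL = ½ × 33 × (53.75 − 29) = 408.375; fraction = 408.375 / 1773.75 = 99/430.

DWL / government spending = 99/430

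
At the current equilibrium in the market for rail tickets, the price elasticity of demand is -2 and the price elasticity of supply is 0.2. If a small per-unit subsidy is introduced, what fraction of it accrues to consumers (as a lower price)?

Consumer share = 1/11

For a small subsidy around the equilibrium, the benefit split depends on the relative slopes, which at a point are proportional to the elasticities.
Buyer share = εs/(εs + |εd|) = 0.2/(0.2 + 2) = 1/11; seller share = |εd|/(εs + |εd|) = 10/11.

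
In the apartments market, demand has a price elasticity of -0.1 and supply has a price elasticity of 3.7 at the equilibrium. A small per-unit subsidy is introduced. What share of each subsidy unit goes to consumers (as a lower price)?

Consumer share = 37/38

For a small subsidy around the equilibrium, the benefit split depends on the relative slopes, which at a point are proportional to the elasticities.
Buyer share = εs/(εs + |εd|) = 3.7/(3.7 + 0.1) = 37/38; seller share = |εd|/(εs + |εd|) = 1/38.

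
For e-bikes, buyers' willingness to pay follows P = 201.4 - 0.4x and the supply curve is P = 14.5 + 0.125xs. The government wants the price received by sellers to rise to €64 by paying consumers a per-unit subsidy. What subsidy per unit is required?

At a seller price of 64, quantity supplied is -116 + 8·64 = 396.
Buyers absorb 396 only when they pay Pb = 201.4 − 0.4·396 = 43.
s = Ps − Pb = 64 − 43 = 21.

Required subsidy s = €21 per unit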